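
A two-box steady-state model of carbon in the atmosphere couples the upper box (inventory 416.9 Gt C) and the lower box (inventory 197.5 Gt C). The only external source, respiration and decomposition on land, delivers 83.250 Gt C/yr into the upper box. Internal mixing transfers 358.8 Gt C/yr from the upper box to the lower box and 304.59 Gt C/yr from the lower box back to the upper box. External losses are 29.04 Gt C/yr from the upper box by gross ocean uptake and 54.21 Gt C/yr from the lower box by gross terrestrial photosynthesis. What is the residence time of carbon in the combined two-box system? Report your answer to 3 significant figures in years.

For the system as a whole, the A↔B exchange is internal and contributes nothing to the throughput; only the external sinks remove mass.
M_total = 416.9 + 197.5 = 614.40 Gt C.
ΣF_external_out = 29.04 + 54.21 = 83.250 Gt C/yr.
τ = M_total / ΣF_ext = 614.40 / 83.250 = 7.380 yr.

7.38 yr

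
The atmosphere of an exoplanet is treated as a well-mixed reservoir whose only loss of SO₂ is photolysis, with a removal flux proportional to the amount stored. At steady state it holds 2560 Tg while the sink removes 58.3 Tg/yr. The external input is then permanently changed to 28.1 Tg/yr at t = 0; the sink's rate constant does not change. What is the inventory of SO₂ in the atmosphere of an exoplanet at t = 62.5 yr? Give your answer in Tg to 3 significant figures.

Residence time τ = M₀/F₀ = 43.91 yr. The eventual steady state is M_∞ = M₀·(F₁/F₀) = 2560 × 28.1/58.3 = 1233.9 Tg.
The anomaly ΔM(t) = M(t) − M_∞ decays as ΔM₀·e^(−t/τ) with ΔM₀ = 2560 − 1233.9 = 1326 Tg.
At t = 62.5 yr, e^(−t/τ) = e^(−1.423) = 0.2409, so ΔM = 319.5 Tg and M = 1233.9 + 319.5 = 1553.4 Tg.

1550 Tg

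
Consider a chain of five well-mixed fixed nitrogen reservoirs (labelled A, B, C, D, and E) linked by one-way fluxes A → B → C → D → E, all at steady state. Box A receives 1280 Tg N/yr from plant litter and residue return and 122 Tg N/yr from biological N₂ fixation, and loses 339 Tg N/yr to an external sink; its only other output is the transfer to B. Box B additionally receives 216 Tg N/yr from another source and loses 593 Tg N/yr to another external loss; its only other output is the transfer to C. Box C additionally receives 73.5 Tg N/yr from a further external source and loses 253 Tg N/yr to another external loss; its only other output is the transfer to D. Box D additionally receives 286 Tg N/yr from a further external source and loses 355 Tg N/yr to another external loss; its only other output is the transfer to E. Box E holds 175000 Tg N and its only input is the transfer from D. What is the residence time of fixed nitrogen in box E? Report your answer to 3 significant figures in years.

Box A: F(A→B) = (1280 + 122) − 339 = 1063.0 Tg N/yr.
Box B: F(B→C) = (1063.0 + 216) − 593 = 686.00 Tg N/yr.
Box C: F(C→D) = (686.00 + 73.5) − 253 = 506.50 Tg N/yr.
Box D: F(D→E) = (506.50 + 286) − 355 = 437.50 Tg N/yr.
Box E throughput = its input = 437.50 Tg N/yr; τ = 175000 / 437.50 = 400.0 yr.

400 yr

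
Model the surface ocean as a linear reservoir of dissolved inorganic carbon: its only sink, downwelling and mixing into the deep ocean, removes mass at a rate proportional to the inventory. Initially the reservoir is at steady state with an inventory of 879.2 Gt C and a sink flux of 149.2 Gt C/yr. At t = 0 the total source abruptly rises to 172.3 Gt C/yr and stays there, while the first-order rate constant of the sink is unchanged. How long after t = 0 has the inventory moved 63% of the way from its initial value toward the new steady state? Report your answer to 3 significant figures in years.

5.86 yr

τ = M₀/F₀ = 879.2/149.2 = 5.893 yr.
The remaining gap fraction is e^(−t/τ); 63% covered ⇒ e^(−t/τ) = 0.370.
t = −τ ln(0.370) = 5.893 × 0.9943 = 5.859 yr.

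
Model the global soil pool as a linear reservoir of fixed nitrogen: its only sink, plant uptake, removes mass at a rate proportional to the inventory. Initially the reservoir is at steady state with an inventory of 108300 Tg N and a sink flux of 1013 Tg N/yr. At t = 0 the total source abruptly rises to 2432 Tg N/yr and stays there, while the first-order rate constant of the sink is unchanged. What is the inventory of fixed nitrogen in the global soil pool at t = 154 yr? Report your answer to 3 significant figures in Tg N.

Residence time τ = M₀/F₀ = 106.9 yr. The eventual steady state is M_∞ = M₀·(F₁/F₀) = 108300 × 2432/1013 = 260010 Tg N.
The anomaly ΔM(t) = M(t) − M_∞ decays as ΔM₀·e^(−t/τ) with ΔM₀ = 108300 − 260010 = −151700 Tg N.
At t = 154 yr, e^(−t/τ) = e^(−1.440) = 0.2368, so ΔM = −35930 Tg N and M = 260010 − 35930 = 224080 Tg N.

224000 Tg N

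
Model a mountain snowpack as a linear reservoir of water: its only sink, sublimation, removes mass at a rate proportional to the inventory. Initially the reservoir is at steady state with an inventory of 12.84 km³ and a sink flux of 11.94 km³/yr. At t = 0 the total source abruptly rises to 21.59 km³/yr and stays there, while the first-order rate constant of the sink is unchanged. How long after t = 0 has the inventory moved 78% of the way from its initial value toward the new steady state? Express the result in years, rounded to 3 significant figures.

1.63 yr

τ = M₀/F₀ = 12.84/11.94 = 1.075 yr.
The remaining gap fraction is e^(−t/τ); 78% covered ⇒ e^(−t/τ) = 0.220.
t = −τ ln(0.220) = 1.075 × 1.514 = 1.628 yr.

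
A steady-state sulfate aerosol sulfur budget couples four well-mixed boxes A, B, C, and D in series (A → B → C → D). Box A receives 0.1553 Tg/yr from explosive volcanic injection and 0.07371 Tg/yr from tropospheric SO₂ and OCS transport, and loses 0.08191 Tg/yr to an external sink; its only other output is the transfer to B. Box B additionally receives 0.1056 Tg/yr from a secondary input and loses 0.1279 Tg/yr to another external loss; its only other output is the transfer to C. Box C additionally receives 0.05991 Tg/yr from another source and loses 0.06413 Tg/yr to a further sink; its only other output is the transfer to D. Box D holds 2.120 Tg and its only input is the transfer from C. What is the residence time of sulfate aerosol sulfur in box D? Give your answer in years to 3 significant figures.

Box A: F(A→B) = (0.1553 + 0.07371) − 0.08191 = 0.14710 Tg/yr.
Box B: F(B→C) = (0.14710 + 0.1056) − 0.1279 = 0.12480 Tg/yr.
Box C: F(C→D) = (0.12480 + 0.05991) − 0.06413 = 0.12058 Tg/yr.
Box D throughput = its input = 0.12058 Tg/yr; τ = 2.120 / 0.12058 = 17.58 yr.

17.6 yr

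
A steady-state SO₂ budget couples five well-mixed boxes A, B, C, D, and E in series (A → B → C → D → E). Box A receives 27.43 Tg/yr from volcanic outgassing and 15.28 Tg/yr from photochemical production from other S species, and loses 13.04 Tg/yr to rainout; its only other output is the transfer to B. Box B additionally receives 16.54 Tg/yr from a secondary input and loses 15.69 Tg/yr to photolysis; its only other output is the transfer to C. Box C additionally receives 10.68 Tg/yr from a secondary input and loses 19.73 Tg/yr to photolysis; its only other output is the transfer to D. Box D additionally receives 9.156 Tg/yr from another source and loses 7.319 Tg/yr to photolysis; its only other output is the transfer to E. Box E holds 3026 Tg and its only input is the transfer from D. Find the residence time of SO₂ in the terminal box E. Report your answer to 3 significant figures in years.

130 yr

Box A: F(A→B) = (27.43 + 15.28) − 13.04 = 29.670 Tg/yr.
Box B: F(B→C) = (29.670 + 16.54) − 15.69 = 30.520 Tg/yr.
Box C: F(C→D) = (30.520 + 10.68) − 19.73 = 21.470 Tg/yr.
Box D: F(D→E) = (21.470 + 9.156) − 7.319 = 23.307 Tg/yr.
Box E throughput = its input = 23.307 Tg/yr; τ = 3026 / 23.307 = 129.8 yr.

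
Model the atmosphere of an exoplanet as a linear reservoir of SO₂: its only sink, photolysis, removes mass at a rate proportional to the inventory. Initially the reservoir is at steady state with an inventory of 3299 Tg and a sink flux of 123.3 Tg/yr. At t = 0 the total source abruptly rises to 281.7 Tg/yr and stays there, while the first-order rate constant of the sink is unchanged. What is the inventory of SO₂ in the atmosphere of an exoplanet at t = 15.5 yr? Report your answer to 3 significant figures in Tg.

Residence time τ = M₀/F₀ = 26.76 yr. The eventual steady state is M_∞ = M₀·(F₁/F₀) = 3299 × 281.7/123.3 = 7537.1 Tg.
The anomaly ΔM(t) = M(t) − M_∞ decays as ΔM₀·e^(−t/τ) with ΔM₀ = 3299 − 7537.1 = −4238 Tg.
At t = 15.5 yr, e^(−t/τ) = e^(−0.5793) = 0.5603, so ΔM = −2375 Tg and M = 7537.1 − 2375 = 5162.6 Tg.

5160 Tg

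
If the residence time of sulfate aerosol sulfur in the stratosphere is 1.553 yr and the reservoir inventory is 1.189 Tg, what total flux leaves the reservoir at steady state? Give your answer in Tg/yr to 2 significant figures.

0.77 Tg/yr

F = M / τ = 1.189 / 1.553 = 0.7656 Tg/yr.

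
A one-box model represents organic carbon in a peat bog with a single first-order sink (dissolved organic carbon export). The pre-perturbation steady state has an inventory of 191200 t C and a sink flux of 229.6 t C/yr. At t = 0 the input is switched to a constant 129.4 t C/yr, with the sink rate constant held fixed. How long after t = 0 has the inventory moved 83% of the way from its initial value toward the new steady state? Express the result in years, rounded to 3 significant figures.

τ = M₀/F₀ = 191200/229.6 = 832.8 yr.
The remaining gap fraction is e^(−t/τ); 83% covered ⇒ e^(−t/τ) = 0.170.
t = −τ ln(0.170) = 832.8 × 1.772 = 1476 yr.

1480 yr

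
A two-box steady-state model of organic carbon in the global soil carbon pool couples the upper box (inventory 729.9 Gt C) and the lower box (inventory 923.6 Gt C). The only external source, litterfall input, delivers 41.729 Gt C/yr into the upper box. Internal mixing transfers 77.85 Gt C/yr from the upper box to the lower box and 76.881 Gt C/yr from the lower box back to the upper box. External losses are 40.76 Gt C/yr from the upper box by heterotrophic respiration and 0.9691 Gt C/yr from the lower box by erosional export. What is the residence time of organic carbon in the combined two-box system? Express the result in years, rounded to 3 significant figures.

For the system as a whole, the A↔B exchange is internal and contributes nothing to the throughput; only the external sinks remove mass.
M_total = 729.9 + 923.6 = 1653.5 Gt C.
ΣF_external_out = 40.76 + 0.9691 = 41.729 Gt C/yr.
τ = M_total / ΣF_ext = 1653.5 / 41.729 = 39.62 yr.

39.6 yr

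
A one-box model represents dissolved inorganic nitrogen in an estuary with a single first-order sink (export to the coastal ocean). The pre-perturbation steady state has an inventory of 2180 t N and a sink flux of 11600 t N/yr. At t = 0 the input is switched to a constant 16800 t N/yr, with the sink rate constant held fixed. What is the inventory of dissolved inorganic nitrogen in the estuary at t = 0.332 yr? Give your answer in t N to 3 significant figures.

τ = M₀/F₀ = 2180/11600 = 0.1879 yr; rate constant k = 1/τ.
New steady state M_∞ = F₁/k = F₁·τ = 16800 × 0.1879 = 3157.2 t N.
M(t) = M_∞ + (M₀ − M_∞)·e^(−t/τ); t/τ = 0.332/0.1879 = 1.767, so e^(−t/τ) = 0.1709.
M(t) = 3157.2 − 977.2 × 0.1709 = 2990.2 t N.

2990 t N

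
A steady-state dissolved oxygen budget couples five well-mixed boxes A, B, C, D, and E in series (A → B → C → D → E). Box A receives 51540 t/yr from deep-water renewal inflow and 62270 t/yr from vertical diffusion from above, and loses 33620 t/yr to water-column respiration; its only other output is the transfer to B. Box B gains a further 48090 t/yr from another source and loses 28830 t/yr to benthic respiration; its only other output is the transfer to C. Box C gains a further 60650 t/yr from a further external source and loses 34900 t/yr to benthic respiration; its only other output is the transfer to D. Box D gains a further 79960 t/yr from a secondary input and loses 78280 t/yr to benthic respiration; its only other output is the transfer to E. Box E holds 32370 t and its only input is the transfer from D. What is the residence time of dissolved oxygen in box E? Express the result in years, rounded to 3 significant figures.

Box A: F(A→B) = (51540 + 62270) − 33620 = 80190 t/yr.
Box B: F(B→C) = (80190 + 48090) − 28830 = 99450 t/yr.
Box C: F(C→D) = (99450 + 60650) − 34900 = 125200 t/yr.
Box D: F(D→E) = (125200 + 79960) − 78280 = 126880 t/yr.
Box E throughput = its input = 126880 t/yr; τ = 32370 / 126880 = 0.2551 yr.

0.255 yr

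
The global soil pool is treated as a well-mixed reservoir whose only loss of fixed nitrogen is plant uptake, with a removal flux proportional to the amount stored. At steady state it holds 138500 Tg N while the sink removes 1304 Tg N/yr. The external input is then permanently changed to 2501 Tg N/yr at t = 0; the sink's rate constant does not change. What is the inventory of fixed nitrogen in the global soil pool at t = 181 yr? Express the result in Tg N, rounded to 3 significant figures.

The sink rate constant is k = F₀/M₀ = 1304/138500 = 0.009415 yr⁻¹.
Solving dM/dt = F₁ − kM with M(0) = M₀ gives M(t) = F₁/k + (M₀ − F₁/k)·e^(−kt).
F₁/k = 2501/0.009415 = 265640 Tg N; kt = 0.009415 × 181 = 1.704, e^(−kt) = 0.1819.
M(181) = 265640 + (138500 − 265640) × 0.1819 = 265640 − 23130 = 242510 Tg N.

243000 Tg N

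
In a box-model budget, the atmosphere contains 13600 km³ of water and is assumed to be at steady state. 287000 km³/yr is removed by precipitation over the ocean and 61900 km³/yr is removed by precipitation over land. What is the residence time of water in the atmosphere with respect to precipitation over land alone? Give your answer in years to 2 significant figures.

Residence time with respect to a single sink: τ = M / F_sink.
τ = 13600 / 61900 = 0.2197 yr.

0.22 yr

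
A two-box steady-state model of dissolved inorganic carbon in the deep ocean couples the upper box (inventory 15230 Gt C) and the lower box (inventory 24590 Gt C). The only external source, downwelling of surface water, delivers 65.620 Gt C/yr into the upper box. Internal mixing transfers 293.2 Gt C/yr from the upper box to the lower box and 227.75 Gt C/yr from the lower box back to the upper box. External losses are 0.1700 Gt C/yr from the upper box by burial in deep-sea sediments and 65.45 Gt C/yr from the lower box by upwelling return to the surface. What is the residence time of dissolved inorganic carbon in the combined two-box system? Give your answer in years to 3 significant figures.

For the system as a whole, the A↔B exchange is internal and contributes nothing to the throughput; only the external sinks remove mass.
M_total = 15230 + 24590 = 39820 Gt C.
ΣF_external_out = 0.1700 + 65.45 = 65.620 Gt C/yr.
τ = M_total / ΣF_ext = 39820 / 65.620 = 606.8 yr.

607 yr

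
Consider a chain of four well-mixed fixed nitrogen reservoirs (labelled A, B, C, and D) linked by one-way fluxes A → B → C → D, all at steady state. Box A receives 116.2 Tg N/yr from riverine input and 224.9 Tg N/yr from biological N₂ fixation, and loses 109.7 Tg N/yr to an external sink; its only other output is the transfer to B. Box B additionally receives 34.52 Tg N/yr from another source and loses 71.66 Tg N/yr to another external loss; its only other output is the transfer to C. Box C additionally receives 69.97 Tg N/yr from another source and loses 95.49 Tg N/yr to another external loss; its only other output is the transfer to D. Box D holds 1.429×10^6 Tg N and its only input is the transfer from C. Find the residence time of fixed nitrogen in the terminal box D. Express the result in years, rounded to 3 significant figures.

8470 yr

Box A: F(A→B) = (116.2 + 224.9) − 109.7 = 231.40 Tg N/yr.
Box B: F(B→C) = (231.40 + 34.52) − 71.66 = 194.26 Tg N/yr.
Box C: F(C→D) = (194.26 + 69.97) − 95.49 = 168.74 Tg N/yr.
Box D throughput = its input = 168.74 Tg N/yr; τ = 1.429×10^6 / 168.74 = 8469 yr.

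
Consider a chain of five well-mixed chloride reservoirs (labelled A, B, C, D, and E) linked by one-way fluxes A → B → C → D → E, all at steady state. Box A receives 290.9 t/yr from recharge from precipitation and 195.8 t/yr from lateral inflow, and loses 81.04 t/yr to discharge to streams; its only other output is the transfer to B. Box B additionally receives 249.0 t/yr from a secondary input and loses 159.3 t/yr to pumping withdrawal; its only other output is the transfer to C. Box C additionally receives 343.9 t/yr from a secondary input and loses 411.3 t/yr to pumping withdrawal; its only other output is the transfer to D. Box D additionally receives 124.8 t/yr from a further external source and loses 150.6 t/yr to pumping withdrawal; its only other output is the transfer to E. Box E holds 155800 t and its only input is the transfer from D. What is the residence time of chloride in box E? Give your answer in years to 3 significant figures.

387 yr

Box A: F(A→B) = (290.9 + 195.8) − 81.04 = 405.66 t/yr.
Box B: F(B→C) = (405.66 + 249.0) − 159.3 = 495.36 t/yr.
Box C: F(C→D) = (495.36 + 343.9) − 411.3 = 427.96 t/yr.
Box D: F(D→E) = (427.96 + 124.8) − 150.6 = 402.16 t/yr.
Box E throughput = its input = 402.16 t/yr; τ = 155800 / 402.16 = 387.4 yr.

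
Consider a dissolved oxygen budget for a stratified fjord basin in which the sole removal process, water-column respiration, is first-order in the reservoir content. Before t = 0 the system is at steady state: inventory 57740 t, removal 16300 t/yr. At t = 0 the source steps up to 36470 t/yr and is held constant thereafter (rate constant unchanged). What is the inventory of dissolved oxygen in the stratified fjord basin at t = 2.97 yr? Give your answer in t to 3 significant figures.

98300 t

τ = M₀/F₀ = 57740/16300 = 3.542 yr; rate constant k = 1/τ.
New steady state M_∞ = F₁/k = F₁·τ = 36470 × 3.542 = 129190 t.
M(t) = M_∞ + (M₀ − M_∞)·e^(−t/τ); t/τ = 2.97/3.542 = 0.8384, so e^(−t/τ) = 0.4324.
M(t) = 129190 − 71450 × 0.4324 = 98295 t.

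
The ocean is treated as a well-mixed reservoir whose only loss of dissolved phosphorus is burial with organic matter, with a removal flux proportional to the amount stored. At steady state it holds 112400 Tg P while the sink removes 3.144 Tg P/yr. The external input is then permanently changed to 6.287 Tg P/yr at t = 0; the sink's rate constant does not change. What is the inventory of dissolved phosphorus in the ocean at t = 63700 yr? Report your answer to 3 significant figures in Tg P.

τ = M₀/F₀ = 112400/3.144 = 35750 yr; rate constant k = 1/τ.
New steady state M_∞ = F₁/k = F₁·τ = 6.287 × 35750 = 224760 Tg P.
M(t) = M_∞ + (M₀ − M_∞)·e^(−t/τ); t/τ = 63700/35750 = 1.782, so e^(−t/τ) = 0.1683.
M(t) = 224760 − 112400 × 0.1683 = 205850 Tg P.

206000 Tg P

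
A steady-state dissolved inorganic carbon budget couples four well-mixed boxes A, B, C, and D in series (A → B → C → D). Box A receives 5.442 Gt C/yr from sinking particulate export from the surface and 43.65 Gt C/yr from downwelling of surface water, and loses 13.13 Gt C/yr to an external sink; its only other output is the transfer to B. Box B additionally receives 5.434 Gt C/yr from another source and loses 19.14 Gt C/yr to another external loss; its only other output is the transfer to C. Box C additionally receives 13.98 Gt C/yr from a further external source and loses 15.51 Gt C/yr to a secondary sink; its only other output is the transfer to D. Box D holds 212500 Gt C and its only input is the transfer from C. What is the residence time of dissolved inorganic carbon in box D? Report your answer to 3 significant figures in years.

Box A: F(A→B) = (5.442 + 43.65) − 13.13 = 35.962 Gt C/yr.
Box B: F(B→C) = (35.962 + 5.434) − 19.14 = 22.256 Gt C/yr.
Box C: F(C→D) = (22.256 + 13.98) − 15.51 = 20.726 Gt C/yr.
Box D throughput = its input = 20.726 Gt C/yr; τ = 212500 / 20.726 = 10250 yr.

10300 yr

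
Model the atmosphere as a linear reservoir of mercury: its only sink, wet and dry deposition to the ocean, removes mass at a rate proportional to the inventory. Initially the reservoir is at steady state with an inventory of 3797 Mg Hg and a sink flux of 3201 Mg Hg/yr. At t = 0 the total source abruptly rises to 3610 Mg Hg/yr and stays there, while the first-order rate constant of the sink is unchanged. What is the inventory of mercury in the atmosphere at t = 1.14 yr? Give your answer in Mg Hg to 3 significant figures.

τ = M₀/F₀ = 3797/3201 = 1.186 yr; rate constant k = 1/τ.
New steady state M_∞ = F₁/k = F₁·τ = 3610 × 1.186 = 4282.2 Mg Hg.
M(t) = M_∞ + (M₀ − M_∞)·e^(−t/τ); t/τ = 1.14/1.186 = 0.9611, so e^(−t/τ) = 0.3825.
M(t) = 4282.2 − 485.2 × 0.3825 = 4096.6 Mg Hg.

4100 Mg Hg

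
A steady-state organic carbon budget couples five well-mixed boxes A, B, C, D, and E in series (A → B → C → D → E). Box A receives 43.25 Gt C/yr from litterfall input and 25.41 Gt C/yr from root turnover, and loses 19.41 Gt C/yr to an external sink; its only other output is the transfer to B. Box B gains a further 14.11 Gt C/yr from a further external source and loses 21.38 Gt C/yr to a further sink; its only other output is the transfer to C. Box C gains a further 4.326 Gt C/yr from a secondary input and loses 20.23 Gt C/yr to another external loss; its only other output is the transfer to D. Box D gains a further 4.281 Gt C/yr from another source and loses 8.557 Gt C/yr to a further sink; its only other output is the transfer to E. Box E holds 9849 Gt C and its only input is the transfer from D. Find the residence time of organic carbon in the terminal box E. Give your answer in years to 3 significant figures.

Box A: F(A→B) = (43.25 + 25.41) − 19.41 = 49.250 Gt C/yr.
Box B: F(B→C) = (49.250 + 14.11) − 21.38 = 41.980 Gt C/yr.
Box C: F(C→D) = (41.980 + 4.326) − 20.23 = 26.076 Gt C/yr.
Box D: F(D→E) = (26.076 + 4.281) − 8.557 = 21.800 Gt C/yr.
Box E throughput = its input = 21.800 Gt C/yr; τ = 9849 / 21.800 = 451.8 yr.

452 yr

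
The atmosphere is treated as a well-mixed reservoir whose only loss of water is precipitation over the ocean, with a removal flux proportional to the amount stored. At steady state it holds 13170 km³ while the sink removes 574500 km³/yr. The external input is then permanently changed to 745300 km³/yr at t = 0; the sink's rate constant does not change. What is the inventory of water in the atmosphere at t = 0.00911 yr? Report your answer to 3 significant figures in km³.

Residence time τ = M₀/F₀ = 0.02292 yr. The eventual steady state is M_∞ = M₀·(F₁/F₀) = 13170 × 745300/574500 = 17085 km³.
The anomaly ΔM(t) = M(t) − M_∞ decays as ΔM₀·e^(−t/τ) with ΔM₀ = 13170 − 17085 = −3915 km³.
At t = 0.00911 yr, e^(−t/τ) = e^(−0.3974) = 0.6721, so ΔM = −2631 km³ and M = 17085 − 2631 = 14454 km³.

14500 km³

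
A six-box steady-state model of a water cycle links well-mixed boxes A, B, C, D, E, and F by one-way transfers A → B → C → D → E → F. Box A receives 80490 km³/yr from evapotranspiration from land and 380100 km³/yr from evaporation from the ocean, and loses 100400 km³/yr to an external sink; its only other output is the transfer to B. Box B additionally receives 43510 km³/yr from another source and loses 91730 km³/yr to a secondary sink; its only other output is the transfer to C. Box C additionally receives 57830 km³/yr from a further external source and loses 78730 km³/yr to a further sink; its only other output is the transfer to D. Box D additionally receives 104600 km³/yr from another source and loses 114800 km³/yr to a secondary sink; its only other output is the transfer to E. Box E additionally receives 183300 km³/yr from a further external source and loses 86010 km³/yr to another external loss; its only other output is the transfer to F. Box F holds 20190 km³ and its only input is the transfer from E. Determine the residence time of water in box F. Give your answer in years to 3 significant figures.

Box A: F(A→B) = (80490 + 380100) − 100400 = 360190 km³/yr.
Box B: F(B→C) = (360190 + 43510) − 91730 = 311970 km³/yr.
Box C: F(C→D) = (311970 + 57830) − 78730 = 291070 km³/yr.
Box D: F(D→E) = (291070 + 104600) − 114800 = 280870 km³/yr.
Box E: F(E→F) = (280870 + 183300) − 86010 = 378160 km³/yr.
Box F throughput = its input = 378160 km³/yr; τ = 20190 / 378160 = 0.05339 yr.

0.0534 yr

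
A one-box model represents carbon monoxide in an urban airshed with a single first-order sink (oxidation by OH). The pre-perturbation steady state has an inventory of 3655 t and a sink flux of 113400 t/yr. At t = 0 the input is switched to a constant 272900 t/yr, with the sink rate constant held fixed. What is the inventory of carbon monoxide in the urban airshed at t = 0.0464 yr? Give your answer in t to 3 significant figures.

Residence time τ = M₀/F₀ = 0.03223 yr. The eventual steady state is M_∞ = M₀·(F₁/F₀) = 3655 × 272900/113400 = 8795.9 t.
The anomaly ΔM(t) = M(t) − M_∞ decays as ΔM₀·e^(−t/τ) with ΔM₀ = 3655 − 8795.9 = −5141 t.
At t = 0.0464 yr, e^(−t/τ) = e^(−1.440) = 0.2370, so ΔM = −1218 t and M = 8795.9 − 1218 = 7577.4 t.

7580 t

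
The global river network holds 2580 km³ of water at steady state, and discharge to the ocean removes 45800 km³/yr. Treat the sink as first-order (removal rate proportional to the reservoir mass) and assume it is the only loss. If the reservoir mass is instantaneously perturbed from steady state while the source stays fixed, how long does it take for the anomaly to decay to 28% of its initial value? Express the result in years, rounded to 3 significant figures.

For a linear reservoir the anomaly decays as exp(−t/τ) with τ = M/F = 2580/45800 = 0.05633 yr.
exp(−t/τ) = 0.28 ⇒ t = −τ ln(0.28) = 0.05633 × 1.273 = 0.07171 yr.

0.0717 yr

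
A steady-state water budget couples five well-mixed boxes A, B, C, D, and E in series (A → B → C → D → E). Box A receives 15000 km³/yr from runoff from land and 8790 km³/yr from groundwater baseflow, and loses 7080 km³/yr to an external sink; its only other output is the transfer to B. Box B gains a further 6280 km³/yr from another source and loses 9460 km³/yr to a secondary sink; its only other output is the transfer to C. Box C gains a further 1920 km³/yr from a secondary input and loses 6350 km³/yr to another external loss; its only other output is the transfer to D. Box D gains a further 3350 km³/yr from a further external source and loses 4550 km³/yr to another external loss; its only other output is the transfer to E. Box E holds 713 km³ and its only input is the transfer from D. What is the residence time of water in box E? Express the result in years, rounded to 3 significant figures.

Box A: F(A→B) = (15000 + 8790) − 7080 = 16710 km³/yr.
Box B: F(B→C) = (16710 + 6280) − 9460 = 13530 km³/yr.
Box C: F(C→D) = (13530 + 1920) − 6350 = 9100.0 km³/yr.
Box D: F(D→E) = (9100.0 + 3350) − 4550 = 7900.0 km³/yr.
Box E throughput = its input = 7900.0 km³/yr; τ = 713 / 7900.0 = 0.09025 yr.

0.0903 yr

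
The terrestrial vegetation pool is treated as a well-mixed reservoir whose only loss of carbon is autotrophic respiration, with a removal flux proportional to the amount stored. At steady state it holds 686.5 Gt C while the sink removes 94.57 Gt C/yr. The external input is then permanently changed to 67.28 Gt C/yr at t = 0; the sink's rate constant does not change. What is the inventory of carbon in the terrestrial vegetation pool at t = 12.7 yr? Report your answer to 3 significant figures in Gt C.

Residence time τ = M₀/F₀ = 7.259 yr. The eventual steady state is M_∞ = M₀·(F₁/F₀) = 686.5 × 67.28/94.57 = 488.40 Gt C.
The anomaly ΔM(t) = M(t) − M_∞ decays as ΔM₀·e^(−t/τ) with ΔM₀ = 686.5 − 488.40 = 198.1 Gt C.
At t = 12.7 yr, e^(−t/τ) = e^(−1.750) = 0.1739, so ΔM = 34.44 Gt C and M = 488.40 + 34.44 = 522.84 Gt C.

523 Gt C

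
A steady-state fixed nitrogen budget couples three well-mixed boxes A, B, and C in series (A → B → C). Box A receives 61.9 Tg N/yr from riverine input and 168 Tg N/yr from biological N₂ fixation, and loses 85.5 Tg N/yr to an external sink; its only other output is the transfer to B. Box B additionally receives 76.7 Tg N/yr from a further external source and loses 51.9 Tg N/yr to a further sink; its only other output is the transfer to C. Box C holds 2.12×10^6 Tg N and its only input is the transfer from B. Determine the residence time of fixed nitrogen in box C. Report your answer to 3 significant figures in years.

12500 yr

Box A: F(A→B) = (61.9 + 168) − 85.5 = 144.40 Tg N/yr.
Box B: F(B→C) = (144.40 + 76.7) − 51.9 = 169.20 Tg N/yr.
Box C throughput = its input = 169.20 Tg N/yr; τ = 2.12×10^6 / 169.20 = 12530 yr.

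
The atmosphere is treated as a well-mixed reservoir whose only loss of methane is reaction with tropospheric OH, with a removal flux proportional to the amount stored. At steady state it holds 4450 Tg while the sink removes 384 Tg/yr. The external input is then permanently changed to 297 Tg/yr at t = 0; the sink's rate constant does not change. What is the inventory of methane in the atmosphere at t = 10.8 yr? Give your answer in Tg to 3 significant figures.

The sink rate constant is k = F₀/M₀ = 384/4450 = 0.08629 yr⁻¹.
Solving dM/dt = F₁ − kM with M(0) = M₀ gives M(t) = F₁/k + (M₀ − F₁/k)·e^(−kt).
F₁/k = 297/0.08629 = 3441.8 Tg; kt = 0.08629 × 10.8 = 0.9320, e^(−kt) = 0.3938.
M(10.8) = 3441.8 + (4450 − 3441.8) × 0.3938 = 3441.8 + 397.0 = 3838.8 Tg.

3840 Tg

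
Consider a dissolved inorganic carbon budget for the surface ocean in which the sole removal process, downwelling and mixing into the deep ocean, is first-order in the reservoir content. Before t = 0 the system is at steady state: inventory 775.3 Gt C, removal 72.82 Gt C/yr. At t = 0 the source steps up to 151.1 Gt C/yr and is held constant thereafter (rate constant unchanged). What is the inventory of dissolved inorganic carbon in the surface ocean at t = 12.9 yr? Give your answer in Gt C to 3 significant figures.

Residence time τ = M₀/F₀ = 10.65 yr. The eventual steady state is M_∞ = M₀·(F₁/F₀) = 775.3 × 151.1/72.82 = 1608.7 Gt C.
The anomaly ΔM(t) = M(t) − M_∞ decays as ΔM₀·e^(−t/τ) with ΔM₀ = 775.3 − 1608.7 = −833.4 Gt C.
At t = 12.9 yr, e^(−t/τ) = e^(−1.212) = 0.2977, so ΔM = −248.1 Gt C and M = 1608.7 − 248.1 = 1360.6 Gt C.

1360 Gt C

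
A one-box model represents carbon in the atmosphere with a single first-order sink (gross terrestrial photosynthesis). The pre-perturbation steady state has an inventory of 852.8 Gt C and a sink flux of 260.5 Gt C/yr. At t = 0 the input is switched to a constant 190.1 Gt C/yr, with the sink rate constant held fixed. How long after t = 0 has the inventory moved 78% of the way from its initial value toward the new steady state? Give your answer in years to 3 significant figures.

τ = M₀/F₀ = 852.8/260.5 = 3.274 yr.
The remaining gap fraction is e^(−t/τ); 78% covered ⇒ e^(−t/τ) = 0.220.
t = −τ ln(0.220) = 3.274 × 1.514 = 4.957 yr.

4.96 yr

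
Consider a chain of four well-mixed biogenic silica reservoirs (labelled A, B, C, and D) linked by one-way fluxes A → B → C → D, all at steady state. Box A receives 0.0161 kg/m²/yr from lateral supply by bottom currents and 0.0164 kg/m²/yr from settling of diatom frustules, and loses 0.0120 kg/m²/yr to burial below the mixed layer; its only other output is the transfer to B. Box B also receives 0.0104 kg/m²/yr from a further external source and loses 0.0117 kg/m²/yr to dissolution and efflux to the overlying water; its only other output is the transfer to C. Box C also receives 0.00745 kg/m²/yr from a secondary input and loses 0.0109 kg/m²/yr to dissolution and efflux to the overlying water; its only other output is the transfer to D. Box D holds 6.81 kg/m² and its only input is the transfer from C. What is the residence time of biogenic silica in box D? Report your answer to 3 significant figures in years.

Box A: F(A→B) = (0.0161 + 0.0164) − 0.0120 = 0.020500 kg/m²/yr.
Box B: F(B→C) = (0.020500 + 0.0104) − 0.0117 = 0.019200 kg/m²/yr.
Box C: F(C→D) = (0.019200 + 0.00745) − 0.0109 = 0.015750 kg/m²/yr.
Box D throughput = its input = 0.015750 kg/m²/yr; τ = 6.81 / 0.015750 = 432.4 yr.

432 yr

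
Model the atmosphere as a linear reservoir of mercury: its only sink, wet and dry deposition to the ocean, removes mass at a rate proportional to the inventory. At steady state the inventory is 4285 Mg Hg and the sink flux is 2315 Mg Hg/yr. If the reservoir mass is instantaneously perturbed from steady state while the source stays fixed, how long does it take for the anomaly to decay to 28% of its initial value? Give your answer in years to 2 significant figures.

For a linear reservoir the anomaly decays as exp(−t/τ) with τ = M/F = 4285/2315 = 1.851 yr.
exp(−t/τ) = 0.28 ⇒ t = −τ ln(0.28) = 1.851 × 1.273 = 2.356 yr.

2.4 yr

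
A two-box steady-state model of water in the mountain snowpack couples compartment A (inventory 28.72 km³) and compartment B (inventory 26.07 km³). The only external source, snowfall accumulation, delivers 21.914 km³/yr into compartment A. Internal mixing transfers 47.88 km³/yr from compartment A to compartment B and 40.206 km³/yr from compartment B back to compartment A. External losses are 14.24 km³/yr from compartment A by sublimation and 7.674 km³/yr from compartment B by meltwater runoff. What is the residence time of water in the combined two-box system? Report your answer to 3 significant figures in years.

2.50 yr

For the system as a whole, the A↔B exchange is internal and contributes nothing to the throughput; only the external sinks remove mass.
M_total = 28.72 + 26.07 = 54.790 km³.
ΣF_external_out = 14.24 + 7.674 = 21.914 km³/yr.
τ = M_total / ΣF_ext = 54.790 / 21.914 = 2.500 yr.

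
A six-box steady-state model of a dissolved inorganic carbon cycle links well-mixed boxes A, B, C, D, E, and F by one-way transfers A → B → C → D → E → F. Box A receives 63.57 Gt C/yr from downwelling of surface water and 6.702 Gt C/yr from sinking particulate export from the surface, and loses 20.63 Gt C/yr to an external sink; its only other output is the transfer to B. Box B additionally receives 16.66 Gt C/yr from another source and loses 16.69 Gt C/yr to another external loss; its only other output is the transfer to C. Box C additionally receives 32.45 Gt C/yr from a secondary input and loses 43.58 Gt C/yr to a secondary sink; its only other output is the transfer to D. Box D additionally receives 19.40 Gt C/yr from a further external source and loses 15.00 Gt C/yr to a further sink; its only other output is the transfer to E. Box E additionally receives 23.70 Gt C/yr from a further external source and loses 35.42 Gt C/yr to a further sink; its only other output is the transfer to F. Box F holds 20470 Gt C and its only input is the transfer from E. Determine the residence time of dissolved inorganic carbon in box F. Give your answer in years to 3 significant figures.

657 yr

Box A: F(A→B) = (63.57 + 6.702) − 20.63 = 49.642 Gt C/yr.
Box B: F(B→C) = (49.642 + 16.66) − 16.69 = 49.612 Gt C/yr.
Box C: F(C→D) = (49.612 + 32.45) − 43.58 = 38.482 Gt C/yr.
Box D: F(D→E) = (38.482 + 19.40) − 15.00 = 42.882 Gt C/yr.
Box E: F(E→F) = (42.882 + 23.70) − 35.42 = 31.162 Gt C/yr.
Box F throughput = its input = 31.162 Gt C/yr; τ = 20470 / 31.162 = 656.9 yr.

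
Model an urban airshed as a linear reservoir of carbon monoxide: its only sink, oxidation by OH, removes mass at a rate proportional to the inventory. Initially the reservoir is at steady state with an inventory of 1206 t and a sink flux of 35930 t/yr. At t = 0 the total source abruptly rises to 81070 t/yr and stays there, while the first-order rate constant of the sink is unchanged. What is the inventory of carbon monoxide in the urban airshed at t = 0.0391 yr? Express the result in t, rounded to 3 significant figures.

τ = M₀/F₀ = 1206/35930 = 0.03357 yr; rate constant k = 1/τ.
New steady state M_∞ = F₁/k = F₁·τ = 81070 × 0.03357 = 2721.1 t.
M(t) = M_∞ + (M₀ − M_∞)·e^(−t/τ); t/τ = 0.0391/0.03357 = 1.165, so e^(−t/τ) = 0.3120.
M(t) = 2721.1 − 1515 × 0.3120 = 2248.5 t.

2250 t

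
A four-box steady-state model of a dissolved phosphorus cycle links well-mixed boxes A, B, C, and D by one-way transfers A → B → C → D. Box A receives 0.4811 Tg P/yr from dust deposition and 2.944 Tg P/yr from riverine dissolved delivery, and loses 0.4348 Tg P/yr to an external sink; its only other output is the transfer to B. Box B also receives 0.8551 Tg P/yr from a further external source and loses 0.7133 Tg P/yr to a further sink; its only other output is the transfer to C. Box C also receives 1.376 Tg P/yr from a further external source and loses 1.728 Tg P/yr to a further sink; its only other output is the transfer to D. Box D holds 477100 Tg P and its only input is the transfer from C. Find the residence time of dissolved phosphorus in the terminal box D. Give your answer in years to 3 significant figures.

172000 yr

Box A: F(A→B) = (0.4811 + 2.944) − 0.4348 = 2.9903 Tg P/yr.
Box B: F(B→C) = (2.9903 + 0.8551) − 0.7133 = 3.1321 Tg P/yr.
Box C: F(C→D) = (3.1321 + 1.376) − 1.728 = 2.7801 Tg P/yr.
Box D throughput = its input = 2.7801 Tg P/yr; τ = 477100 / 2.7801 = 171600 yr.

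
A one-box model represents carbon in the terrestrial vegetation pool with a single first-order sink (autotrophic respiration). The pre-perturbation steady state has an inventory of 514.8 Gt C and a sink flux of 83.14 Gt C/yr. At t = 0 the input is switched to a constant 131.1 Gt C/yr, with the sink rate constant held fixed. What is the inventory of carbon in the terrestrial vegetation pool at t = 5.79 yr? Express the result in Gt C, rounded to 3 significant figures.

695 Gt C

τ = M₀/F₀ = 514.8/83.14 = 6.192 yr; rate constant k = 1/τ.
New steady state M_∞ = F₁/k = F₁·τ = 131.1 × 6.192 = 811.77 Gt C.
M(t) = M_∞ + (M₀ − M_∞)·e^(−t/τ); t/τ = 5.79/6.192 = 0.9351, so e^(−t/τ) = 0.3926.
M(t) = 811.77 − 297.0 × 0.3926 = 695.19 Gt C.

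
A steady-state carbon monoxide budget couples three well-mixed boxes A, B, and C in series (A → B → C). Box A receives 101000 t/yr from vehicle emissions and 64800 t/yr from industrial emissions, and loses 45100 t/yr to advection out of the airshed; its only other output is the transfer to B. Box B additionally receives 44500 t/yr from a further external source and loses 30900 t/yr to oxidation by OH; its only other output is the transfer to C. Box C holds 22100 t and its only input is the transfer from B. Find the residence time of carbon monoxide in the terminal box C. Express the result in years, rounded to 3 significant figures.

0.165 yr

Box A: F(A→B) = (101000 + 64800) − 45100 = 120700 t/yr.
Box B: F(B→C) = (120700 + 44500) − 30900 = 134300 t/yr.
Box C throughput = its input = 134300 t/yr; τ = 22100 / 134300 = 0.1646 yr.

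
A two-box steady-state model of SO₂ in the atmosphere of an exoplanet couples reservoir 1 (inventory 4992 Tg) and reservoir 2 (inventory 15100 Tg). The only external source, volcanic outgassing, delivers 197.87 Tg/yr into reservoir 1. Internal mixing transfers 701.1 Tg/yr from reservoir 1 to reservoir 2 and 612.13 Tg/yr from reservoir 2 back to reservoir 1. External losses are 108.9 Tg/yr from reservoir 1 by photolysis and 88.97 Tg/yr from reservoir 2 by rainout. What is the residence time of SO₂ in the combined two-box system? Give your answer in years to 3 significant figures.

For the system as a whole, the A↔B exchange is internal and contributes nothing to the throughput; only the external sinks remove mass.
M_total = 4992 + 15100 = 20092 Tg.
ΣF_external_out = 108.9 + 88.97 = 197.87 Tg/yr.
τ = M_total / ΣF_ext = 20092 / 197.87 = 101.5 yr.

102 yr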